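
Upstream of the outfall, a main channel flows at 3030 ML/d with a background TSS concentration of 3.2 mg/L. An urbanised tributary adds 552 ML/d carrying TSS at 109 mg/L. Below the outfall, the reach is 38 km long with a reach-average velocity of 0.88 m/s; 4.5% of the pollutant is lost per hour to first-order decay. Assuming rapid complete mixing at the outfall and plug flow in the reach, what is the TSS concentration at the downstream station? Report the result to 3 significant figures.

Mass balance: C = (3030·3.200 + 552.0·109.0) / 3582 = 69860/3582 = 19.50 mg/L.
Travel time t = 38·1000 / 0.88 = 43180 s = 11.99 h.
4.5%/h lost → k = −ln(1 − 0.045) = 0.04604 h⁻¹.
Decay over the reach: 19.50·exp(−kt) = 19.50·0.5756 = 11.23 mg/L.

11.2 mg/L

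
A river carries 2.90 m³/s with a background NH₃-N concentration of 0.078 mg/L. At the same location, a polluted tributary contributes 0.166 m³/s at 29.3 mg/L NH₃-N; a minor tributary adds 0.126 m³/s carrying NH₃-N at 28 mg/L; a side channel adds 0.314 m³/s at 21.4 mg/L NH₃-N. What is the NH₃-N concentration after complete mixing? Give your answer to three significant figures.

Flow-weighted average: C = (2.900·0.07800 + 0.1660·29.30 + 0.1260·28.00 + 0.3140·21.40) / 3.506 = 15.34/3.506 = 4.375 mg/L.

4.37 mg/L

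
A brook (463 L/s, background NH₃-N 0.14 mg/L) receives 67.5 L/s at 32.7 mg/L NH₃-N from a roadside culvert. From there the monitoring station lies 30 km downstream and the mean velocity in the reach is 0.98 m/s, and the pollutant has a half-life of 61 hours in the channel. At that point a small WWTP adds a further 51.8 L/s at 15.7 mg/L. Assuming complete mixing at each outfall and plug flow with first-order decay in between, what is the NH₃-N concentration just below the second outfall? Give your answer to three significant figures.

Mass balance: C = (463.0·0.1400 + 67.50·32.70) / 530.5 = 2272/530.5 = 4.283 mg/L; combined flow 530.5 L/s.
Travel time t = 30·1000 / 0.98 = 30610 s = 8.503 h.
Half-life 61 h → k = ln 2 / 61 = 0.01136 h⁻¹ = 0.2727 d⁻¹.
After decay, C = 4.283 × e^(−kt) = 4.283 × 0.9079 = 3.888 mg/L.
Second outfall: C = (530.5·3.888 + 51.80·15.70)/582.3 = 4.939 mg/L.

4.94 mg/L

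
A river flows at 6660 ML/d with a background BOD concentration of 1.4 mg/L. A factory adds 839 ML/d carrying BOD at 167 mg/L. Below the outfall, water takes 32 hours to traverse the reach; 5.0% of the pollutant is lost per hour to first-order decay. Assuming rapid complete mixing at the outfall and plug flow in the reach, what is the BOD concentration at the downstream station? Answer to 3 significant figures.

3.86 mg/L

Flow-weighted average: C = (6660·1.400 + 839.0·167.0) / 7499 = 149400/7499 = 19.93 mg/L.
5.0%/h lost → k = −ln(1 − 0.05) = 0.05129 h⁻¹.
Applying C = C₀e^(−kt): 19.93 × 0.1937 = 3.860 mg/L.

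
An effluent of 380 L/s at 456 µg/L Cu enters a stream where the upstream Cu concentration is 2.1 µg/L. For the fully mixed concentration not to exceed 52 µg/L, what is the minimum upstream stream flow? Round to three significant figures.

Set C_mix = 52: (Q·2.100 + 380.0·456.0) / (Q + 380.0) = 52
→ Q = 380.0·(456.0 − 52)/(52 − 2.100) = 3077 L/s.

3080 L/s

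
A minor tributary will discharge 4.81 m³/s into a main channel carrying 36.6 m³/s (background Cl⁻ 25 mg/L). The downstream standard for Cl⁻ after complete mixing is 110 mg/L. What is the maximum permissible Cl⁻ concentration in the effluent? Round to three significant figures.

At the limit, (Qr·Cr + Qe·Cₑ)/(Qr + Qe) = 110:
Cₑ = (41.41·110 − 36.60·25.00) / 4.810 = 756.8 mg/L.

757 mg/L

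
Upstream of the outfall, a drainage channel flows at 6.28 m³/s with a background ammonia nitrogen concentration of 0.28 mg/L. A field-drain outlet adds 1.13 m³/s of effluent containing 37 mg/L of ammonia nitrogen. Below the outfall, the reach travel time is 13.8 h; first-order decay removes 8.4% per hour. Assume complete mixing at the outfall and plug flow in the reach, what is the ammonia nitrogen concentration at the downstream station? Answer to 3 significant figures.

1.75 mg/L

Mixed concentration C = ΣQC/ΣQ = (6.280·0.2800 + 1.130·37.00) / 7.410 = 43.57/7.410 = 5.880 mg/L.
8.4%/h lost → k = −ln(1 − 0.084) = 0.08774 h⁻¹.
Applying C = C₀e^(−kt): 5.880 × 0.2980 = 1.752 mg/L.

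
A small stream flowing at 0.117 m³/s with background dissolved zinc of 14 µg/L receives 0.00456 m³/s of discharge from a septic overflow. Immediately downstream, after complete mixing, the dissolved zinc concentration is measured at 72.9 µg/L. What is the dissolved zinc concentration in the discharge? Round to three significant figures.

1580 µg/L

Mass balance: 0.1170·14.00 + 0.004560·Cₑ = 0.1216·72.90
→ Cₑ = (0.1216·72.90 − 0.1170·14.00) / 0.004560 = 1584 µg/L.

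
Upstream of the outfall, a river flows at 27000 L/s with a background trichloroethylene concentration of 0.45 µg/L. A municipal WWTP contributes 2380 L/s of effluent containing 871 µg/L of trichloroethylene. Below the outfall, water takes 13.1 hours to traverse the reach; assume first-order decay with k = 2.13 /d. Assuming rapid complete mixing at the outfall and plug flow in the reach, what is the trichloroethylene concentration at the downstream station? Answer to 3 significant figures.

After mixing, C = (27000·0.4500 + 2380·871.0) / 29380 = 2085000/29380 = 70.97 µg/L.
Applying C = C₀e^(−kt): 70.97 × 0.3127 = 22.19 µg/L.

22.2 µg/L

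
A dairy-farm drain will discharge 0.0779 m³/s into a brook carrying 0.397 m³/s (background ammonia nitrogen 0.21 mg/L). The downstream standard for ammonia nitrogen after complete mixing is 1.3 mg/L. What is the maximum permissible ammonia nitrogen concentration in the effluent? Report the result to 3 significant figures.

At the limit, (Qr·Cr + Qe·Cₑ)/(Qr + Qe) = 1.3:
Cₑ = (0.4749·1.3 − 0.3970·0.2100) / 0.07790 = 6.855 mg/L.

6.85 mg/L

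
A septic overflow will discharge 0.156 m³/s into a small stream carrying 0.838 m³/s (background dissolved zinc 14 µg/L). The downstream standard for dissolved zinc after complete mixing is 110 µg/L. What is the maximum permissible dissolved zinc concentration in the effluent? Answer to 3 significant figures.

626 µg/L

At the limit, (Qr·Cr + Qe·Cₑ)/(Qr + Qe) = 110:
Cₑ = (0.9940·110 − 0.8380·14.00) / 0.1560 = 625.7 µg/L.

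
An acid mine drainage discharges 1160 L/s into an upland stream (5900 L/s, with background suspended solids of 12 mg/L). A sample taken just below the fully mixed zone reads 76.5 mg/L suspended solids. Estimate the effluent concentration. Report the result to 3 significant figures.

Mass balance: 5900·12.00 + 1160·Cₑ = 7060·76.50
→ Cₑ = (7060·76.50 − 5900·12.00) / 1160 = 404.6 mg/L.

405 mg/L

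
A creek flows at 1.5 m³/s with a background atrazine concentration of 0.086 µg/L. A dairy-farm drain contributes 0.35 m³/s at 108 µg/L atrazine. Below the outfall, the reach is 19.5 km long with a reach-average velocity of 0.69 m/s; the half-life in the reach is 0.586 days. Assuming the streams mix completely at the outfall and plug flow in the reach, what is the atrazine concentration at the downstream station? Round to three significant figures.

Flow-weighted average: C = (1.500·0.08600 + 0.3500·108.0) / 1.850 = 37.93/1.850 = 20.50 µg/L.
Travel time t = 19.5·1000 / 0.69 = 28260 s = 7.850 h.
Half-life 0.586 d → k = ln 2 / 0.586 = 1.183 d⁻¹.
Applying C = C₀e^(−kt): 20.50 × 0.6792 = 13.92 µg/L.

13.9 µg/L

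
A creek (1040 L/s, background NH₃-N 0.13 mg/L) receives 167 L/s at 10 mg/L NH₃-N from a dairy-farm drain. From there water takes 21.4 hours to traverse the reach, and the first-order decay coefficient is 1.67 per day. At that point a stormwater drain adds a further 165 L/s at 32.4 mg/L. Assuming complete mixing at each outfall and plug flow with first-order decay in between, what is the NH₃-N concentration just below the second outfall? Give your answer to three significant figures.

Conservation of mass: C = (1040·0.1300 + 167.0·10.00) / 1207 = 1805/1207 = 1.496 mg/L; combined flow 1207 L/s.
First-order decay: C = 1.496·exp(−k·t) = 1.496·0.2256 = 0.3374 mg/L.
At the second outfall, C = (1207·0.3374 + 165.0·32.40) / (1207 + 165.0) = 4.193 mg/L.

4.19 mg/L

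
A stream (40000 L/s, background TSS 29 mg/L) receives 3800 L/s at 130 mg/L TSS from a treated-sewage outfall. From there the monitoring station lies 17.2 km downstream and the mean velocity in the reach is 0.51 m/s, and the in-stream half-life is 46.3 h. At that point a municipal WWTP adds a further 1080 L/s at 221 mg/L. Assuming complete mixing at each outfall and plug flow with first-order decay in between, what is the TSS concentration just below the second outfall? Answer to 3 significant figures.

37.3 mg/L

Conservation of mass: C = (40000·29.00 + 3800·130.0) / 43800 = 1654000/43800 = 37.76 mg/L; combined flow 43800 L/s.
Travel time t = 17.2·1000 / 0.51 = 33730 s = 9.368 h.
Half-life 46.3 h → k = ln 2 / 46.3 = 0.01497 h⁻¹ = 0.3593 d⁻¹.
Applying C = C₀e^(−kt): 37.76 × 0.8691 = 32.82 mg/L.
At the second outfall, C = (43800·32.82 + 1080·221.0) / (43800 + 1080) = 37.35 mg/L.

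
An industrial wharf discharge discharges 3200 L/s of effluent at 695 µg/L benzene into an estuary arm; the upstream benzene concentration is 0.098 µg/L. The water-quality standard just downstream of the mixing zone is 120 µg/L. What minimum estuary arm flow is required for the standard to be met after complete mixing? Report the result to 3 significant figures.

Set C_mix = 120: (Q·0.09800 + 3200·695.0) / (Q + 3200) = 120
→ Q = 3200·(695.0 − 120)/(120 − 0.09800) = 15350 L/s.

15300 L/s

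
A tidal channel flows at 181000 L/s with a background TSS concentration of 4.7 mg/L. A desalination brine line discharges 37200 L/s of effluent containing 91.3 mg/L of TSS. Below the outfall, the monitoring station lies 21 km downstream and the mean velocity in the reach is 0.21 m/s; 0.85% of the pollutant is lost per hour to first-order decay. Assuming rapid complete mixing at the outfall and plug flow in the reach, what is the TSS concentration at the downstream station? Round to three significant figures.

Flow-weighted average: C = (181000·4.700 + 37200·91.30) / 218200 = 4247000/218200 = 19.46 mg/L.
Travel time t = 21·1000 / 0.21 = 100000 s = 27.78 h.
0.85%/h lost → k = −ln(1 − 0.0085) = 0.008536 h⁻¹.
After decay, C = 19.46 × e^(−kt) = 19.46 × 0.7889 = 15.36 mg/L.

15.4 mg/L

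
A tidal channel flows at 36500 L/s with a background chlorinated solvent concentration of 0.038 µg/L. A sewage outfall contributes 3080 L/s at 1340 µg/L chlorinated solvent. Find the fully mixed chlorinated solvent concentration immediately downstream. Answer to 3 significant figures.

104 µg/L

After mixing, C = (36500·0.03800 + 3080·1340) / 39580 = 4129000/39580 = 104.3 µg/L.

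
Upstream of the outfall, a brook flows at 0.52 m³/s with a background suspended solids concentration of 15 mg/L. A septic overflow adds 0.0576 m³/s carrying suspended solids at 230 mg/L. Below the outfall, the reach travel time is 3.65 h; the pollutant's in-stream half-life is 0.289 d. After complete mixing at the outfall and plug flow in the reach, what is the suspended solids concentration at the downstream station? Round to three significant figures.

25.3 mg/L

Mass balance: C = (0.5200·15.00 + 0.05760·230.0) / 0.5776 = 21.05/0.5776 = 36.44 mg/L.
Half-life 0.289 d → k = ln 2 / 0.289 = 2.398 d⁻¹.
After decay, C = 36.44 × e^(−kt) = 36.44 × 0.6944 = 25.30 mg/L.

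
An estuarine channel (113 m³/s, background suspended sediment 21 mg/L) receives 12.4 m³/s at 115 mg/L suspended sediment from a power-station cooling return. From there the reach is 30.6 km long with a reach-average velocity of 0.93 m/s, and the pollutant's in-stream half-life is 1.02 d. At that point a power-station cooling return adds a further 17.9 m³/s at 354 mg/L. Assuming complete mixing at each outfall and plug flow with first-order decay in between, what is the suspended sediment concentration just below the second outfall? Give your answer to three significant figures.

Mass balance: C = (113.0·21.00 + 12.40·115.0) / 125.4 = 3799/125.4 = 30.30 mg/L; combined flow 125.4 m³/s.
Travel time t = 30.6·1000 / 0.93 = 32900 s = 9.140 h.
Half-life 1.02 d → k = ln 2 / 1.02 = 0.6796 d⁻¹.
Decay over the reach: 30.30·exp(−kt) = 30.30·0.7720 = 23.39 mg/L.
At the second outfall, C = (125.4·23.39 + 17.90·354.0) / (125.4 + 17.90) = 64.69 mg/L.

64.7 mg/L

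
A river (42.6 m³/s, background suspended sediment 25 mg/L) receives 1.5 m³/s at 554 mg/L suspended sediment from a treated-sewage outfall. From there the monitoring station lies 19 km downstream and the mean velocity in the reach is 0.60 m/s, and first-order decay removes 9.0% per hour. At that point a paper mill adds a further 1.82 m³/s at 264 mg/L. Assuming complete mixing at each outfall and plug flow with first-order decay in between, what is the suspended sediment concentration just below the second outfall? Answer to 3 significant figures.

28.5 mg/L

After mixing, C = (42.60·25.00 + 1.500·554.0) / 44.10 = 1896/44.10 = 42.99 mg/L; combined flow 44.10 m³/s.
Travel time t = 19·1000 / 0.60 = 31670 s = 8.796 h.
9.0%/h lost → k = −ln(1 − 0.09) = 0.09431 h⁻¹.
After decay, C = 42.99 × e^(−kt) = 42.99 × 0.4362 = 18.75 mg/L.
At the second outfall, C = (44.10·18.75 + 1.820·264.0) / (44.10 + 1.820) = 28.48 mg/L.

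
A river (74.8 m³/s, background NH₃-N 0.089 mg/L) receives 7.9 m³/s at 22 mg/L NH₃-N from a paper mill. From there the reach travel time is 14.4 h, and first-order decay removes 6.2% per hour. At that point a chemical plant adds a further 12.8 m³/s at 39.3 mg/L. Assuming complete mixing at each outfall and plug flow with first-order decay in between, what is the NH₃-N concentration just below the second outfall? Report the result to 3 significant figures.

Mass balance: C = (74.80·0.08900 + 7.900·22.00) / 82.70 = 180.5/82.70 = 2.182 mg/L; combined flow 82.70 m³/s.
6.2%/h lost → k = −ln(1 − 0.062) = 0.06401 h⁻¹.
Decay over the reach: 2.182·exp(−kt) = 2.182·0.3979 = 0.8681 mg/L.
At the second outfall, C = (82.70·0.8681 + 12.80·39.30) / (82.70 + 12.80) = 6.019 mg/L.

6.02 mg/L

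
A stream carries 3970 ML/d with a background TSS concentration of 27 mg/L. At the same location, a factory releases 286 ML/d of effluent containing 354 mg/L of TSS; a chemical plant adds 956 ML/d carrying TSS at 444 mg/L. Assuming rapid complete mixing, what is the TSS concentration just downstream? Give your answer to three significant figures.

121 mg/L

Mass balance: C = (3970·27.00 + 286.0·354.0 + 956.0·444.0) / 5212 = 632900/5212 = 121.4 mg/L.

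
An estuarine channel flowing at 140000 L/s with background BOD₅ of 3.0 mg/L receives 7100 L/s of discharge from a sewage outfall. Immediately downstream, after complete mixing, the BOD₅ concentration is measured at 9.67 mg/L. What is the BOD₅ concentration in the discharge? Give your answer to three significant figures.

Mass balance: 140000·3.000 + 7100·Cₑ = 147100·9.670
→ Cₑ = (147100·9.670 − 140000·3.000) / 7100 = 141.2 mg/L.

141 mg/L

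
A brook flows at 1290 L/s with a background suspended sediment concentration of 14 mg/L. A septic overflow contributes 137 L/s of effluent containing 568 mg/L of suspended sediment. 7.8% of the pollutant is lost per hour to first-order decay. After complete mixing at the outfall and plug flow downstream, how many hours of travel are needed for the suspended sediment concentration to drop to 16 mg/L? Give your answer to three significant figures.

17.7 h

After mixing, C = (1290·14.00 + 137.0·568.0) / 1427 = 95880/1427 = 67.19 mg/L.
7.8%/h lost → k = −ln(1 − 0.078) = 0.08121 h⁻¹.
67.19·exp(−k·t) = 16 → t = ln(67.19/16)/k = 63610 s = 17.67 h.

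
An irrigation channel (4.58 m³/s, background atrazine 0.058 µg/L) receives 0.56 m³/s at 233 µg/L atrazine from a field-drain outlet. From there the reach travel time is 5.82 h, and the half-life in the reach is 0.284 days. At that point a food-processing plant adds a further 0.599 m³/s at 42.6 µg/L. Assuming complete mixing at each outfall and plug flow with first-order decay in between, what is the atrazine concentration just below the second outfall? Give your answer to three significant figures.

17.1 µg/L

After mixing, C = (4.580·0.05800 + 0.5600·233.0) / 5.140 = 130.7/5.140 = 25.44 µg/L; combined flow 5.140 m³/s.
Half-life 0.284 d → k = ln 2 / 0.284 = 2.441 d⁻¹.
Decay over the reach: 25.44·exp(−kt) = 25.44·0.5533 = 14.07 µg/L.
Second outfall: C = (5.140·14.07 + 0.5990·42.60)/5.739 = 17.05 µg/L.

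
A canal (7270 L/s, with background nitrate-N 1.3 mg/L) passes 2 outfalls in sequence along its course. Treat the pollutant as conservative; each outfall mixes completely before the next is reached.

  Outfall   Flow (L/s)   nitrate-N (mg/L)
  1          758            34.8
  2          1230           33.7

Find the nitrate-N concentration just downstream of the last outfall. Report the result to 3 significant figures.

8.35 mg/L

Below outfall 1: Q → 8028 L/s, C = (7270·1.300 + 758.0·34.80)/8028 = 4.463 mg/L.
Below outfall 2: Q → 9258 L/s, C = (8028·4.463 + 1230·33.70)/9258 = 8.347 mg/L.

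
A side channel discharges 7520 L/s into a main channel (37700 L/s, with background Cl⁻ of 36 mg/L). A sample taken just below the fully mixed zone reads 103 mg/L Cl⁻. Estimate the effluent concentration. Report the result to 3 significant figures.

Mass balance: 37700·36.00 + 7520·Cₑ = 45220·103.0
→ Cₑ = (45220·103.0 − 37700·36.00) / 7520 = 438.9 mg/L.

439 mg/L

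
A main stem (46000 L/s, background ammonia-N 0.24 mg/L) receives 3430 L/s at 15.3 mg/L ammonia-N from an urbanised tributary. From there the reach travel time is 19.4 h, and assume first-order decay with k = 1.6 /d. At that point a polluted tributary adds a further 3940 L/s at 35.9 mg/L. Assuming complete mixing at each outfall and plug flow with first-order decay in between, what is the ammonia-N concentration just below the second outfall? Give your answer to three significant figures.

Mixed concentration C = ΣQC/ΣQ = (46000·0.2400 + 3430·15.30) / 49430 = 63520/49430 = 1.285 mg/L; combined flow 49430 L/s.
Applying C = C₀e^(−kt): 1.285 × 0.2744 = 0.3526 mg/L.
At the second outfall, C = (49430·0.3526 + 3940·35.90) / (49430 + 3940) = 2.977 mg/L.

2.98 mg/L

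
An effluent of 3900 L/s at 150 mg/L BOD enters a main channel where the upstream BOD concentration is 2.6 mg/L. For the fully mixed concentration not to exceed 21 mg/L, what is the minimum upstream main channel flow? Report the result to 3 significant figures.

Set C_mix = 21: (Q·2.600 + 3900·150.0) / (Q + 3900) = 21
→ Q = 3900·(150.0 − 21)/(21 − 2.600) = 27340 L/s.

27300 L/s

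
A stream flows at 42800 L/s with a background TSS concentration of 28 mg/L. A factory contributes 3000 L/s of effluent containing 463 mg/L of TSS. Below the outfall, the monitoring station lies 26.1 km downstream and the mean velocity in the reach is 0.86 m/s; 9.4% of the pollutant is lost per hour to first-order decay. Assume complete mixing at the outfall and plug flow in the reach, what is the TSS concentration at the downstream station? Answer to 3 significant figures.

Mass balance: C = (42800·28.00 + 3000·463.0) / 45800 = 2587000/45800 = 56.49 mg/L.
Travel time t = 26.1·1000 / 0.86 = 30350 s = 8.430 h.
9.4%/h lost → k = −ln(1 − 0.094) = 0.09872 h⁻¹.
After decay, C = 56.49 × e^(−kt) = 56.49 × 0.4351 = 24.58 mg/L.

24.6 mg/L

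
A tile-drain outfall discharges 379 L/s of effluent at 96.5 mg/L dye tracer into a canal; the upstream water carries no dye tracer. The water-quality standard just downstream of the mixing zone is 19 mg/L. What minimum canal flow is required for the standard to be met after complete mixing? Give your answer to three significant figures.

1550 L/s

Set C_mix = 19: (Q·0 + 379.0·96.50) / (Q + 379.0) = 19
→ Q = 379.0·(96.50 − 19)/(19 − 0) = 1546 L/s.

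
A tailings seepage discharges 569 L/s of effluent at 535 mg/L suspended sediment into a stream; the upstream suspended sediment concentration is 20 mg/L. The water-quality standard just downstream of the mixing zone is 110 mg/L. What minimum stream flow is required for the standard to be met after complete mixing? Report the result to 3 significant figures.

Set C_mix = 110: (Q·20.00 + 569.0·535.0) / (Q + 569.0) = 110
→ Q = 569.0·(535.0 − 110)/(110 − 20.00) = 2687 L/s.

2690 L/s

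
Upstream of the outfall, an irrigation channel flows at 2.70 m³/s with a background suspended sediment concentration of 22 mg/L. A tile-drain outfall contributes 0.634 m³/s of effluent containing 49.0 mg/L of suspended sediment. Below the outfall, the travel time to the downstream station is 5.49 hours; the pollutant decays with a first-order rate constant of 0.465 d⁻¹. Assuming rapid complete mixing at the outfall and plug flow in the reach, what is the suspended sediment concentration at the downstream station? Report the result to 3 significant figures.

Conservation of mass: C = (2.700·22.00 + 0.6340·49.00) / 3.334 = 90.47/3.334 = 27.13 mg/L.
Applying C = C₀e^(−kt): 27.13 × 0.8991 = 24.40 mg/L.

24.4 mg/L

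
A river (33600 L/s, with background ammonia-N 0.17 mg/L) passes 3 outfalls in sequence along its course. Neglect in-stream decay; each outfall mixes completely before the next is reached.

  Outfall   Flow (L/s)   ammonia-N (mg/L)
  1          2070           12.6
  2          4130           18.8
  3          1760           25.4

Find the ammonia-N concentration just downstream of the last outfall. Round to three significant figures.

Outfall 1: combined Q = 35670 L/s; C = (33600·0.1700 + 2070·12.60)/35670 = 0.8913 mg/L.
Outfall 2: combined Q = 39800 L/s; C = (35670·0.8913 + 4130·18.80)/39800 = 2.750 mg/L.
Outfall 3: combined Q = 41560 L/s; C = (39800·2.750 + 1760·25.40)/41560 = 3.709 mg/L.

3.71 mg/L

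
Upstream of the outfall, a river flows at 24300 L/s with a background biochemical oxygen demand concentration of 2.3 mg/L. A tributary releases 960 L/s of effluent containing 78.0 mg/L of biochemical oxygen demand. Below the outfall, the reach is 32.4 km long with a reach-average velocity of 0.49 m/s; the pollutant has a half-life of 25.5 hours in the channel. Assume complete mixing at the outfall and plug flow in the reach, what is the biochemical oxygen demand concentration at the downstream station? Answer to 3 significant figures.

3.14 mg/L

Mixed concentration C = ΣQC/ΣQ = (24300·2.300 + 960.0·78.00) / 25260 = 130800/25260 = 5.177 mg/L.
Travel time t = 32.4·1000 / 0.49 = 66120 s = 18.37 h.
Half-life 25.5 h → k = ln 2 / 25.5 = 0.02718 h⁻¹ = 0.6524 d⁻¹.
Decay over the reach: 5.177·exp(−kt) = 5.177·0.6070 = 3.142 mg/L.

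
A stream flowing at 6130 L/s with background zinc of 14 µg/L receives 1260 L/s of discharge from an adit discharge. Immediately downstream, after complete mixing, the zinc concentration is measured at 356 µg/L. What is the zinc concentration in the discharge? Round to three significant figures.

2020 µg/L

Mass balance: 6130·14.00 + 1260·Cₑ = 7390·356.0
→ Cₑ = (7390·356.0 − 6130·14.00) / 1260 = 2020 µg/L.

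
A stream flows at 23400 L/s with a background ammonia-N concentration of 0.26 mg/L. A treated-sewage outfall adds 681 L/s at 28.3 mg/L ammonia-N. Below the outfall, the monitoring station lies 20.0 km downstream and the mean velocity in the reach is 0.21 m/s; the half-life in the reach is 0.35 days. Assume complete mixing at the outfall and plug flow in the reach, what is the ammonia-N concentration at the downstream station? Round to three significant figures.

0.119 mg/L

After mixing, C = (23400·0.2600 + 681.0·28.30) / 24080 = 25360/24080 = 1.053 mg/L.
Travel time t = 20.0·1000 / 0.21 = 95240 s = 26.46 h.
Half-life 0.35 d → k = ln 2 / 0.35 = 1.980 d⁻¹.
After decay, C = 1.053 × e^(−kt) = 1.053 × 0.1127 = 0.1187 mg/L.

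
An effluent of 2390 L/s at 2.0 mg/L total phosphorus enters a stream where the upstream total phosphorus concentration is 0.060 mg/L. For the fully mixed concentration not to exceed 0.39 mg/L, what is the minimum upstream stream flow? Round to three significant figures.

11700 L/s

Set C_mix = 0.39: (Q·0.06000 + 2390·2.000) / (Q + 2390) = 0.39
→ Q = 2390·(2.000 − 0.39)/(0.39 − 0.06000) = 11660 L/s.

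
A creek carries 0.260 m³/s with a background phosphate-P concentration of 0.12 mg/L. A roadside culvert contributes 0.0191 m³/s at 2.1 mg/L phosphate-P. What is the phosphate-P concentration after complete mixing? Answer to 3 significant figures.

0.255 mg/L

Mixed concentration C = ΣQC/ΣQ = (0.2600·0.1200 + 0.01910·2.100) / 0.2791 = 0.07131/0.2791 = 0.2555 mg/L.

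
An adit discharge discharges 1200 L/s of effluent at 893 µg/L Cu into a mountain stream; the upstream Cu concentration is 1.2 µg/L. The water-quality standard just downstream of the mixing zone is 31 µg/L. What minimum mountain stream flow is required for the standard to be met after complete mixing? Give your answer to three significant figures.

Set C_mix = 31: (Q·1.200 + 1200·893.0) / (Q + 1200) = 31
→ Q = 1200·(893.0 − 31)/(31 − 1.200) = 34710 L/s.

34700 L/s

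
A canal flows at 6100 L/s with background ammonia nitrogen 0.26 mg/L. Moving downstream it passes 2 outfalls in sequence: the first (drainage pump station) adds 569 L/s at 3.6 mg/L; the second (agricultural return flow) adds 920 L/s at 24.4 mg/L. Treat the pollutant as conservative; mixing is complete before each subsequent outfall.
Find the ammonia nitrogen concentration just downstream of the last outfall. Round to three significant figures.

Below outfall 1: Q → 6669 L/s, C = (6100·0.2600 + 569.0·3.600)/6669 = 0.5450 mg/L.
Below outfall 2: Q → 7589 L/s, C = (6669·0.5450 + 920.0·24.40)/7589 = 3.437 mg/L.

3.44 mg/L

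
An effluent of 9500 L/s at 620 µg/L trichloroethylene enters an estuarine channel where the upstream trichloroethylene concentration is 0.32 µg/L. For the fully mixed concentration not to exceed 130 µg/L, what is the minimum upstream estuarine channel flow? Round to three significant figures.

35900 L/s

Set C_mix = 130: (Q·0.3200 + 9500·620.0) / (Q + 9500) = 130
→ Q = 9500·(620.0 − 130)/(130 − 0.3200) = 35900 L/s.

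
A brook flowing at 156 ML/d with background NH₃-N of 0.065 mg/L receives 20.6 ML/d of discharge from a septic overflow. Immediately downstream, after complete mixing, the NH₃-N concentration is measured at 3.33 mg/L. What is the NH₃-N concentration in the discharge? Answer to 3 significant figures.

28.1 mg/L

Mass balance: 156.0·0.06500 + 20.60·Cₑ = 176.6·3.330
→ Cₑ = (176.6·3.330 − 156.0·0.06500) / 20.60 = 28.06 mg/L.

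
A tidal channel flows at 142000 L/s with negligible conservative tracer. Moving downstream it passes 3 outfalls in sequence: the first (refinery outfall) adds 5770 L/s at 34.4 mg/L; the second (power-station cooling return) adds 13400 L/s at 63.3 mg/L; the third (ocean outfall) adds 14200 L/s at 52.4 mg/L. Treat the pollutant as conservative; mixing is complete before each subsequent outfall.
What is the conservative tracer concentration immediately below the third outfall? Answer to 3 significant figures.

10.2 mg/L

Below outfall 1: Q → 147800 L/s, C = (142000·0 + 5770·34.40)/147800 = 1.343 mg/L.
Below outfall 2: Q → 161200 L/s, C = (147800·1.343 + 13400·63.30)/161200 = 6.494 mg/L.
Below outfall 3: Q → 175400 L/s, C = (161200·6.494 + 14200·52.40)/175400 = 10.21 mg/L.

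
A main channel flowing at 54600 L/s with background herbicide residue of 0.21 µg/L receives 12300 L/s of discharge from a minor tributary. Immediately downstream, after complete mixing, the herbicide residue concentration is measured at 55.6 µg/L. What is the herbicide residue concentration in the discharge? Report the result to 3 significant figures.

301 µg/L

Mass balance: 54600·0.2100 + 12300·Cₑ = 66900·55.60
→ Cₑ = (66900·55.60 − 54600·0.2100) / 12300 = 301.5 µg/L.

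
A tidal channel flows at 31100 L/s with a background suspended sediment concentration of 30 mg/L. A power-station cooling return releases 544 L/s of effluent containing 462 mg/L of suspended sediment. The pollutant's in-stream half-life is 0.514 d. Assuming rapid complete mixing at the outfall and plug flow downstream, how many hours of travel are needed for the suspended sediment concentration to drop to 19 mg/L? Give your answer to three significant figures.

After mixing, C = (31100·30.00 + 544.0·462.0) / 31640 = 1184000/31640 = 37.43 mg/L.
Half-life 0.514 d → k = ln 2 / 0.514 = 1.349 d⁻¹.
37.43·exp(−k·t) = 19 → t = ln(37.43/19)/k = 43440 s = 12.07 h.

12.1 h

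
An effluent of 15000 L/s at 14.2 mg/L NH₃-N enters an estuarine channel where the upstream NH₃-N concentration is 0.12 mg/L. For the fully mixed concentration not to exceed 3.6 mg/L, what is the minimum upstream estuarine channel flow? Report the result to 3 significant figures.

45700 L/s

Set C_mix = 3.6: (Q·0.1200 + 15000·14.20) / (Q + 15000) = 3.6
→ Q = 15000·(14.20 − 3.6)/(3.6 − 0.1200) = 45690 L/s.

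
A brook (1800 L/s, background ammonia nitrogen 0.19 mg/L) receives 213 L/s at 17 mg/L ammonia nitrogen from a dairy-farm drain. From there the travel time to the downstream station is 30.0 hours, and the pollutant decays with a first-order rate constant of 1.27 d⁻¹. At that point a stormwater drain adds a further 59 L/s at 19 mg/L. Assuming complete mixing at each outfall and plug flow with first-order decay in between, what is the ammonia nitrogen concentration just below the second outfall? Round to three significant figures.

0.932 mg/L

Mixed concentration C = ΣQC/ΣQ = (1800·0.1900 + 213.0·17.00) / 2013 = 3963/2013 = 1.969 mg/L; combined flow 2013 L/s.
First-order decay: C = 1.969·exp(−k·t) = 1.969·0.2044 = 0.4025 mg/L.
At the second outfall, C = (2013·0.4025 + 59.00·19.00) / (2013 + 59.00) = 0.9320 mg/L.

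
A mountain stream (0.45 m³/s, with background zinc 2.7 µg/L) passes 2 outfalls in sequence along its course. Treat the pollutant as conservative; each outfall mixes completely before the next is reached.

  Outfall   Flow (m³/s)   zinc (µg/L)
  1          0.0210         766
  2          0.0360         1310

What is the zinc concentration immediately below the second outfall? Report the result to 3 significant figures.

127 µg/L

Below outfall 1: Q → 0.4710 m³/s, C = (0.4500·2.700 + 0.02100·766.0)/0.4710 = 36.73 µg/L.
Below outfall 2: Q → 0.5070 m³/s, C = (0.4710·36.73 + 0.03600·1310)/0.5070 = 127.1 µg/L.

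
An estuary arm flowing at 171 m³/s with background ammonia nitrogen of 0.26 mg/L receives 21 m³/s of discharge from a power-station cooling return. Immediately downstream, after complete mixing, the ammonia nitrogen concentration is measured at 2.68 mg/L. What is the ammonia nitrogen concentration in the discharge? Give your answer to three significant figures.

Mass balance: 171.0·0.2600 + 21.00·Cₑ = 192.0·2.680
→ Cₑ = (192.0·2.680 − 171.0·0.2600) / 21.00 = 22.39 mg/L.

22.4 mg/L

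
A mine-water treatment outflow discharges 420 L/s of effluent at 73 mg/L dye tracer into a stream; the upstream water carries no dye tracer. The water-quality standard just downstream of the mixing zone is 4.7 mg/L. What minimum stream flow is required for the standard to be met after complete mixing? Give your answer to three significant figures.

6100 L/s

Set C_mix = 4.7: (Q·0 + 420.0·73.00) / (Q + 420.0) = 4.7
→ Q = 420.0·(73.00 − 4.7)/(4.7 − 0) = 6103 L/s.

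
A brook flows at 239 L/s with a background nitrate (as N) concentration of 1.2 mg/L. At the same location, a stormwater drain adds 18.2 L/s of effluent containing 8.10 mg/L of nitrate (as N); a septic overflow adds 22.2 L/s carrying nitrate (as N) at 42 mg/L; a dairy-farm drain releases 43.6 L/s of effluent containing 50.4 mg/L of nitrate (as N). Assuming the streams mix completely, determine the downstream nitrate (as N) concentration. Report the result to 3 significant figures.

Mixed concentration C = ΣQC/ΣQ = (239.0·1.200 + 18.20·8.100 + 22.20·42.00 + 43.60·50.40) / 323.0 = 3564/323.0 = 11.03 mg/L.

11.0 mg/L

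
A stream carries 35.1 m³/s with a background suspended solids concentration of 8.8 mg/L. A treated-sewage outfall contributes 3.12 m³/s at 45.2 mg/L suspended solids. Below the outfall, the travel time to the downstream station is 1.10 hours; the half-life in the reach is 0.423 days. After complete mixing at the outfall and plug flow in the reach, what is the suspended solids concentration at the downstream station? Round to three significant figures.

Mixed concentration C = ΣQC/ΣQ = (35.10·8.800 + 3.120·45.20) / 38.22 = 449.9/38.22 = 11.77 mg/L.
Half-life 0.423 d → k = ln 2 / 0.423 = 1.639 d⁻¹.
Applying C = C₀e^(−kt): 11.77 × 0.9276 = 10.92 mg/L.

10.9 mg/L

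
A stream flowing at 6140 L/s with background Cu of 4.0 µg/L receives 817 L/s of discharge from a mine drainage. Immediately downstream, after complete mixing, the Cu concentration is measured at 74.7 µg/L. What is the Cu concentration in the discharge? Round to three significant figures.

606 µg/L

Mass balance: 6140·4.000 + 817.0·Cₑ = 6957·74.70
→ Cₑ = (6957·74.70 − 6140·4.000) / 817.0 = 606.0 µg/L.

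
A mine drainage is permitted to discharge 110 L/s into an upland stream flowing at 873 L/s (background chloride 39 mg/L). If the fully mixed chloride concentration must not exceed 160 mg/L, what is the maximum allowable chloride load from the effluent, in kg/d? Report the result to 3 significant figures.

10600 kg/d

Mass balance at the limit: 873.0·39.00 + 110.0·Cₑ = 983.0·160 → Cₑ = 1120 mg/L.
110.0 L/s = 0.1100 m³/s. Load = 0.1100 m³/s × 1120 g/m³ × 86 400 s/d = 10650 kg/d.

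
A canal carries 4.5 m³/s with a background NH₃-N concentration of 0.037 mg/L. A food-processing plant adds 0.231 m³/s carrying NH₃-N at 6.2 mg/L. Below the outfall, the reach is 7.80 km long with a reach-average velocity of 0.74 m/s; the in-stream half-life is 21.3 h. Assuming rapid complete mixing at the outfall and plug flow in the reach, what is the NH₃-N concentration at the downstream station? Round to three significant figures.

0.307 mg/L

Mass balance: C = (4.500·0.03700 + 0.2310·6.200) / 4.731 = 1.599/4.731 = 0.3379 mg/L.
Travel time t = 7.80·1000 / 0.74 = 10540 s = 2.928 h.
Half-life 21.3 h → k = ln 2 / 21.3 = 0.03254 h⁻¹ = 0.7810 d⁻¹.
First-order decay: C = 0.3379·exp(−k·t) = 0.3379·0.9091 = 0.3072 mg/L.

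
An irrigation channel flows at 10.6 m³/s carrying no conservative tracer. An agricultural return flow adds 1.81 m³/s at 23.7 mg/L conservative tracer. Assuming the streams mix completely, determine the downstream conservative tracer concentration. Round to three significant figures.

Flow-weighted average: C = (10.60·0 + 1.810·23.70) / 12.41 = 42.90/12.41 = 3.457 mg/L.

3.46 mg/L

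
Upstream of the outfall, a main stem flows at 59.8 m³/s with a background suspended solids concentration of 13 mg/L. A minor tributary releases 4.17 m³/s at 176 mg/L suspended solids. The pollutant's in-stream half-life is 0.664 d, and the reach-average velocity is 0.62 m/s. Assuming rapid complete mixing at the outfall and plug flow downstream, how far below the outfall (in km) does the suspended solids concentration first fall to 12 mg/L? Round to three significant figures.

34.8 km

Mixed concentration C = ΣQC/ΣQ = (59.80·13.00 + 4.170·176.0) / 63.97 = 1511/63.97 = 23.63 mg/L.
Half-life 0.664 d → k = ln 2 / 0.664 = 1.044 d⁻¹.
Set 23.63·exp(−k·t) = 12 → t = ln(23.63/12)/k = 56070 s = 15.57 h.
Distance = v·t = 0.62·56070 = 34760 m = 34.76 km.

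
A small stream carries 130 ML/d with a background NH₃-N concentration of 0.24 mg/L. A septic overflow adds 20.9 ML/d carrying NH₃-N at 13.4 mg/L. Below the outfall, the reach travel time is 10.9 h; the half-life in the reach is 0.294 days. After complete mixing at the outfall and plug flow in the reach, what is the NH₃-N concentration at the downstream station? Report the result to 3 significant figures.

Mass balance: C = (130.0·0.2400 + 20.90·13.40) / 150.9 = 311.3/150.9 = 2.063 mg/L.
Half-life 0.294 d → k = ln 2 / 0.294 = 2.358 d⁻¹.
First-order decay: C = 2.063·exp(−k·t) = 2.063·0.3427 = 0.7070 mg/L.

0.707 mg/L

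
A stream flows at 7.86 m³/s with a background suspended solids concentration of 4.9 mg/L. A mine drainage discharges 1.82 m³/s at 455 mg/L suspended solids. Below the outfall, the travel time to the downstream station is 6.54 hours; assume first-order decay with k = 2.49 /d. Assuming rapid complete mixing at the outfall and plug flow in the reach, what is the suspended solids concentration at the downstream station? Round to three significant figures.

45.4 mg/L

Conservation of mass: C = (7.860·4.900 + 1.820·455.0) / 9.680 = 866.6/9.680 = 89.53 mg/L.
Applying C = C₀e^(−kt): 89.53 × 0.5074 = 45.42 mg/L.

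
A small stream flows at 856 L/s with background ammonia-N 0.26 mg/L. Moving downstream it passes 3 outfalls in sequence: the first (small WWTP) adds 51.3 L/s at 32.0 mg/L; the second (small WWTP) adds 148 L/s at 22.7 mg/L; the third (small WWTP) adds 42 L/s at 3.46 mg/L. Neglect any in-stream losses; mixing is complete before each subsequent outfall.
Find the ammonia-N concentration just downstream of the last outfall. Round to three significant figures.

Outfall 1: combined Q = 907.3 L/s; C = (856.0·0.2600 + 51.30·32.00)/907.3 = 2.055 mg/L.
Outfall 2: combined Q = 1055 L/s; C = (907.3·2.055 + 148.0·22.70)/1055 = 4.950 mg/L.
Outfall 3: combined Q = 1097 L/s; C = (1055·4.950 + 42.00·3.460)/1097 = 4.893 mg/L.

4.89 mg/L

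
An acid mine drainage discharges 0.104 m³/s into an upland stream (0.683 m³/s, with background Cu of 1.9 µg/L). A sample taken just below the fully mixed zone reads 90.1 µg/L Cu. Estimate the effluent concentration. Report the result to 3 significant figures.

Mass balance: 0.6830·1.900 + 0.1040·Cₑ = 0.7870·90.10
→ Cₑ = (0.7870·90.10 − 0.6830·1.900) / 0.1040 = 669.3 µg/L.

669 µg/L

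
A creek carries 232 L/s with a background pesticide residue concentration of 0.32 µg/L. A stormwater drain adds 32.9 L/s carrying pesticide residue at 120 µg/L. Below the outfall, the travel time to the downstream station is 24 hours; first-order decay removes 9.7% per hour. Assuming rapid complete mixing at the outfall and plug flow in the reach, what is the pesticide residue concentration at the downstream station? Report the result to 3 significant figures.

Mass balance: C = (232.0·0.3200 + 32.90·120.0) / 264.9 = 4022/264.9 = 15.18 µg/L.
9.7%/h lost → k = −ln(1 − 0.097) = 0.1020 h⁻¹.
After decay, C = 15.18 × e^(−kt) = 15.18 × 0.08640 = 1.312 µg/L.

1.31 µg/L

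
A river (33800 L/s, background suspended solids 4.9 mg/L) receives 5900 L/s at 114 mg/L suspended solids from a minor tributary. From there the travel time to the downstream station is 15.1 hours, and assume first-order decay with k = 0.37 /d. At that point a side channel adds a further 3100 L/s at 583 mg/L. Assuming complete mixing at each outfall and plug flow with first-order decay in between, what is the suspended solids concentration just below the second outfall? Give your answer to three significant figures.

57.7 mg/L

Conservation of mass: C = (33800·4.900 + 5900·114.0) / 39700 = 838200/39700 = 21.11 mg/L; combined flow 39700 L/s.
Applying C = C₀e^(−kt): 21.11 × 0.7923 = 16.73 mg/L.
At the second outfall, C = (39700·16.73 + 3100·583.0) / (39700 + 3100) = 57.74 mg/L.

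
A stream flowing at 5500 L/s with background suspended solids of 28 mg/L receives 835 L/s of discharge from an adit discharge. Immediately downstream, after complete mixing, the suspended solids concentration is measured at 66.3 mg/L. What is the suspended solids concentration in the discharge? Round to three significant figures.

319 mg/L

Mass balance: 5500·28.00 + 835.0·Cₑ = 6335·66.30
→ Cₑ = (6335·66.30 − 5500·28.00) / 835.0 = 318.6 mg/L.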